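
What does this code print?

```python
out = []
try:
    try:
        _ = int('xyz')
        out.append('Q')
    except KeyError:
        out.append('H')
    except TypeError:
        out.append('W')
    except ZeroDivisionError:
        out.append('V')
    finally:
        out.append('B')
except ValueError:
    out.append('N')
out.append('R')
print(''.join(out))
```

Execution trace: 'B' (finally) → 'N' (outer except ValueError) → 'R' (after the try/except). Output: BNR

Answer: BNR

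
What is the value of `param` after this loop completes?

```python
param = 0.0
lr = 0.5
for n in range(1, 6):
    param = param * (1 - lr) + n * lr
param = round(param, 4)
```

Moving average with lr=0.5
`param` takes the values: 0.0 → 0.5 → 1.25 → 2.125 → 3.0625 → 4.03125 → 4.0312

Answer: 4.0312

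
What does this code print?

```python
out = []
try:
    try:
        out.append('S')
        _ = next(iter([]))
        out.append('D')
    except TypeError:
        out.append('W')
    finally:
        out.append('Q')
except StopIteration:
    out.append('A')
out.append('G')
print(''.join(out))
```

Execution trace: 'S' (try body) → 'Q' (finally) → 'A' (outer except StopIteration) → 'G' (after the try/except). Output: SQAG

Answer: SQAG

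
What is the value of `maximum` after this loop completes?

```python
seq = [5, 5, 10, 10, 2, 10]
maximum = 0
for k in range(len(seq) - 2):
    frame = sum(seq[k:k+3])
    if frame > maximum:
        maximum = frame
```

Max sum of 3-element window in [5, 5, 10, 10, 2, 10]
`maximum` takes the values: 0 → 20 → 25

Answer: 25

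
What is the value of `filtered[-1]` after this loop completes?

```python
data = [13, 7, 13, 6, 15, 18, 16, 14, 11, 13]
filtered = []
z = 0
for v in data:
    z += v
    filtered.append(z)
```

Cumulative sum ends at 126
`filtered` takes the values: [] → [13] → [13, 20] → [13, 20, 33] → [13, 20, 33, 39] → [13, 20, 33, 39, 54] → [13, 20, 33, 39, 54, 72] → [13, 20, 33, 39, 54, 72, 88] → [13, 20, 33, 39, 54, 72, 88, 102] → [13, 20, 33, 39, 54, 72, 88, 102, 113] → [13, 20, 33, 39, 54, 72, 88, 102, 113, 126]
So `filtered[-1]` = 126

Answer: 126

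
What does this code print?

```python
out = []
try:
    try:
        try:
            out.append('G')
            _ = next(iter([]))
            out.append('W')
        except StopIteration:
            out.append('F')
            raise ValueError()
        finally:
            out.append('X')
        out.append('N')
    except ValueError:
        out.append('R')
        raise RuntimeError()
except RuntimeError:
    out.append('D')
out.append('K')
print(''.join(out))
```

Execution trace: 'G' (inner try body) → 'F' (inner except StopIteration) → 'X' (inner finally) → 'R' (except ValueError) → 'D' (outer except RuntimeError) → 'K' (after the try/except). Output: GFXRDK

Answer: GFXRDK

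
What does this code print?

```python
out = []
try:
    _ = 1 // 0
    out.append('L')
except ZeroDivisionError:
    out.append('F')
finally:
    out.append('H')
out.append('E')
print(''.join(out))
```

Execution trace: 'F' (except ZeroDivisionError) → 'H' (finally) → 'E' (after the try/except). Output: FHE

Answer: FHE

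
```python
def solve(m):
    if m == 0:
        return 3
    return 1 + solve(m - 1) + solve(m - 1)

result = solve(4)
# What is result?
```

solve(m) = 1 + 2·solve(m-1), solve(0)=3. Closed form: (3+1)·2^4 - 1 = 63.

Answer: 63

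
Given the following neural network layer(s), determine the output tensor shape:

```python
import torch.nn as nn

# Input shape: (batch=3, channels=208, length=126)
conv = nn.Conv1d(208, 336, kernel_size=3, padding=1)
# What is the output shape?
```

Input: (3, 208, 126) -> Output: (3, 336, 126)

Answer: (3, 336, 126)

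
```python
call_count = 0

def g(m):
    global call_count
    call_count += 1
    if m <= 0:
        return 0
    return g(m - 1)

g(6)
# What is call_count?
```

Linear recursion stepping by 1: 7 calls from m=6 down to ≤0.

Answer: 7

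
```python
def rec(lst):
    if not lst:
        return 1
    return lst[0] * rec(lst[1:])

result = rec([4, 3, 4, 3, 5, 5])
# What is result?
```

Product over [4, 3, 4, 3, 5, 5] = 4 * 3 * 4 * 3 * 5 * 5 = 3600

Answer: 3600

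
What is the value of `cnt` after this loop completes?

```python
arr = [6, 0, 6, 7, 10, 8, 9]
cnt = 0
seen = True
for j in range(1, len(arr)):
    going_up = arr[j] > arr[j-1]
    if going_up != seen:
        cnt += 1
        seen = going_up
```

Count direction changes in [6, 0, 6, 7, 10, 8, 9]
`cnt` takes the values: 0 → 1 → 2 → 3 → 4

Answer: 4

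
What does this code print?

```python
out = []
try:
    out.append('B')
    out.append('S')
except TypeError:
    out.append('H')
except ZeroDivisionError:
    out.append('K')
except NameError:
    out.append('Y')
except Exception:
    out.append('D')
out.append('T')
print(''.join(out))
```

Execution trace: 'B' (try body) → 'S' (try body, no exception) → 'T' (after the try/except). Output: BST

Answer: BST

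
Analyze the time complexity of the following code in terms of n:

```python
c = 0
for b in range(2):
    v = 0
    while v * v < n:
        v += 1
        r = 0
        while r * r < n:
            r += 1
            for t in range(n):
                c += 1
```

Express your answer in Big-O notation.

Each loop level contributes: 1 × √n × √n × n. Multiplying the contributions gives O(n^2).

Answer: O(n^2)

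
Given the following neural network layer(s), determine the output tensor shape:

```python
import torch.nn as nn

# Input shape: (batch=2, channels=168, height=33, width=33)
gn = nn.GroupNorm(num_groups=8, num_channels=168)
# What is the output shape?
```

Input: (2, 168, 33, 33) -> Output: (2, 168, 33, 33)

Answer: (2, 168, 33, 33)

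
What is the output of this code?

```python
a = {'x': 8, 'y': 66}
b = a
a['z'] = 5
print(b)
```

Key concept: dict aliasing.
Step by step:
`a = {'x': 8, 'y': 66}` → a = {'x': 8, 'y': 66}
`b = a` → b = {'x': 8, 'y': 66} (same object as a)
`a['z'] = 5` → a = {'x': 8, 'y': 66, 'z': 5} (same object as b); b = {'x': 8, 'y': 66, 'z': 5} (same object as a)
`print(b)` → prints {'x': 8, 'y': 66, 'z': 5}

Answer: {'x': 8, 'y': 66, 'z': 5}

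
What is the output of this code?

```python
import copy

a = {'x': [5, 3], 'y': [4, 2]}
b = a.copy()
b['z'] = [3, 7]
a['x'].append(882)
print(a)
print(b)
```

Key concept: shallow copy of dict with mutable values.
Step by step:
`a = {'x': [5, 3], 'y': [4, 2]}` → a = {'x': [5, 3], 'y': [4, 2]}
`b = a.copy()` → b = {'x': [5, 3], 'y': [4, 2]}
`b['z'] = [3, 7]` → b = {'x': [5, 3], 'y': [4, 2], 'z': [3, 7]}
`a['x'].append(882)` → a = {'x': [5, 3, 882], 'y': [4, 2]}; b = {'x': [5, 3, 882], 'y': [4, 2], 'z': [3, 7]}
`print(a)` → prints {'x': [5, 3, 882], 'y': [4, 2]}
`print(b)` → prints {'x': [5, 3, 882], 'y': [4, 2], 'z': [3, 7]}

Answer:
{'x': [5, 3, 882], 'y': [4, 2]}
{'x': [5, 3, 882], 'y': [4, 2], 'z': [3, 7]}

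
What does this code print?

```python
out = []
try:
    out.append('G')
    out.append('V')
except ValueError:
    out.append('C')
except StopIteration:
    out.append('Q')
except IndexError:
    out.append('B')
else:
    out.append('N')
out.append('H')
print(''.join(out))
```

Execution trace: 'G' (try body) → 'V' (try body, no exception) → 'N' (else) → 'H' (after the try/except). Output: GVNH

Answer: GVNH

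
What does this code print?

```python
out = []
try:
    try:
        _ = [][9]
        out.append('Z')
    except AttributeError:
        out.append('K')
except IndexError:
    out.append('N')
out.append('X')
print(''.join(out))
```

Execution trace: 'N' (outer except IndexError) → 'X' (after the try/except). Output: NX

Answer: NX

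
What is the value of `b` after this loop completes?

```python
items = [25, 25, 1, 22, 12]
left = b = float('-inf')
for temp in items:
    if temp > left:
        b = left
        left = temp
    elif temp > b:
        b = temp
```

Second largest (with repeats) in [25, 25, 1, 22, 12]
`b` takes the values: -inf → 25

Answer: 25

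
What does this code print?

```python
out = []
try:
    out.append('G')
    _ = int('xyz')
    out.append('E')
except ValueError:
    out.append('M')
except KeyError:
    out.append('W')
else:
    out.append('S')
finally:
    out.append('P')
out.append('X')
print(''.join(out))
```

Execution trace: 'G' (try body) → 'M' (except ValueError) → 'P' (finally) → 'X' (after the try/except). Output: GMPX

Answer: GMPX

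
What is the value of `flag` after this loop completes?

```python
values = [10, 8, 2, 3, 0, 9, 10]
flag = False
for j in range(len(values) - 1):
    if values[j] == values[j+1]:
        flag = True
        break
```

Check consecutive duplicates in [10, 8, 2, 3, 0, 9, 10]
`flag` takes the values: False

Answer: False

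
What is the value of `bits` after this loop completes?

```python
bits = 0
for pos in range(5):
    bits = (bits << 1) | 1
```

Build 5 consecutive 1-bits: 0b11111
`bits` takes the values: 0 → 1 → 3 → 7 → 15 → 31

Answer: 31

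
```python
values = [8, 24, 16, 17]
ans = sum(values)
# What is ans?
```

Trace:
`values = [8, 24, 16, 17]` → values = [8, 24, 16, 17]
`ans = sum(values)` → ans = 65
So ans = 65

Answer: 65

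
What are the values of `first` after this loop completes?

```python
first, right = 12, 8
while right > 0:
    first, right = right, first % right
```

GCD of 12 and 8
`first` takes the values: 12 → 8 → 4

Answer: 4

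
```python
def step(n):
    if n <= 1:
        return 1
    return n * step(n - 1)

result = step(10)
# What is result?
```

step(10) = 10 * 9 * 8 * 7 * 6 * 5 * 4 * 3 * 2 * 1 = 3628800

Answer: 3628800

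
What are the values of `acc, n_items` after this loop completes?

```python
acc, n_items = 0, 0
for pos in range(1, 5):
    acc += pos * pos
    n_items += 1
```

Sum of squares and count
`acc, n_items` takes the values: (0, 0) → (1, 0) → (1, 1) → (5, 1) → (5, 2) → (14, 2) → (14, 3) → (30, 3) → (30, 4)

Answer: 30, 4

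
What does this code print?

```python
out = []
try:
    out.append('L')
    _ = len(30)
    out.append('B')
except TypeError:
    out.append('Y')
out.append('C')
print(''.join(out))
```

Execution trace: 'L' (try body) → 'Y' (except TypeError) → 'C' (after the try/except). Output: LYC

Answer: LYC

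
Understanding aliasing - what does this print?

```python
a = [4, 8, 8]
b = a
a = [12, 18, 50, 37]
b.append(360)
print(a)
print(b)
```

Key concept: rebinding vs mutation: a is rebound to a new list, b still points at the original.
Step by step:
`a = [4, 8, 8]` → a = [4, 8, 8]
`b = a` → b = [4, 8, 8] (same object as a)
`a = [12, 18, 50, 37]` → a = [12, 18, 50, 37]
`b.append(360)` → b = [4, 8, 8, 360]
`print(a)` → prints [12, 18, 50, 37]
`print(b)` → prints [4, 8, 8, 360]

Answer:
[12, 18, 50, 37]
[4, 8, 8, 360]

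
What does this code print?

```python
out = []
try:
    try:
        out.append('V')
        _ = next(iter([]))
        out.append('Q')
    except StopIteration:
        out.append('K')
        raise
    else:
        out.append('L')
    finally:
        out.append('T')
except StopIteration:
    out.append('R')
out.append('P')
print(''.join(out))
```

Execution trace: 'V' (inner try body) → 'K' (inner except StopIteration) → 'T' (inner finally) → 'R' (outer except StopIteration) → 'P' (after the try/except). Output: VKTRP

Answer: VKTRP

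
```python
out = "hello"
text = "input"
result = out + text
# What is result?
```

Trace:
`out = "hello"` → out = 'hello'
`text = "input"` → text = 'input'
`result = out + text` → result = 'helloinput'
So result = 'helloinput'

Answer: 'helloinput'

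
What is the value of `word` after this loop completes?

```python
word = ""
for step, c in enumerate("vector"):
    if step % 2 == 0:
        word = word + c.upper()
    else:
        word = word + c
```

Uppercase even positions in 'vector'
`word` takes the values: "" → "V" → "Ve" → "VeC" → "VeCt" → "VeCtO" → "VeCtOr"

Answer: "VeCtOr"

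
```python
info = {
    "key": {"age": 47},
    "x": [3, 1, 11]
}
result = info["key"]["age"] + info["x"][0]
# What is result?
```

Trace:
`info = { ...` → info = {'key': {'age': 47}, 'x': [3, 1, 11]}
`result = info["key"]["age"] + info["x"][0]` → result = 50
So result = 50

Answer: 50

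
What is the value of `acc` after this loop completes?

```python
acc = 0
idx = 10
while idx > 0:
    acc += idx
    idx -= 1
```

Sum 10 down to 1
`acc` takes the values: 0 → 10 → 19 → 27 → 34 → 40 → 45 → 49 → 52 → 54 → 55

Answer: 55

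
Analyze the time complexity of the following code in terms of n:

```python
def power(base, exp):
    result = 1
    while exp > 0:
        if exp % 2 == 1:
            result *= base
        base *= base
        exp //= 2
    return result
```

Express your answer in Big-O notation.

This is Exponentiation by squaring. Time complexity: O(log n).

Answer: O(log n)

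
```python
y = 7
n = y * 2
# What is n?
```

Trace:
`y = 7` → y = 7
`n = y * 2` → n = 14
So n = 14

Answer: 14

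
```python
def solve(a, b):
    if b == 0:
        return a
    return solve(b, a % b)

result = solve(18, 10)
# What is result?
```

solve(18, 10) -> solve(10, 8) -> solve(8, 2) -> solve(2, 0) -> 2

Answer: 2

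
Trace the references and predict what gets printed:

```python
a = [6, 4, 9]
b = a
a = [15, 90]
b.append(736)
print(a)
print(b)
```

Key concept: rebinding vs mutation: a is rebound to a new list, b still points at the original.
Step by step:
`a = [6, 4, 9]` → a = [6, 4, 9]
`b = a` → b = [6, 4, 9] (same object as a)
`a = [15, 90]` → a = [15, 90]
`b.append(736)` → b = [6, 4, 9, 736]
`print(a)` → prints [15, 90]
`print(b)` → prints [6, 4, 9, 736]

Answer:
[15, 90]
[6, 4, 9, 736]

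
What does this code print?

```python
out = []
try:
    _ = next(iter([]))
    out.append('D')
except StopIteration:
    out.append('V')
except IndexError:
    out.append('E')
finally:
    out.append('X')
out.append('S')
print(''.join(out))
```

Execution trace: 'V' (except StopIteration) → 'X' (finally) → 'S' (after the try/except). Output: VXS

Answer: VXS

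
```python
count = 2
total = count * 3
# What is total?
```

Trace:
`count = 2` → count = 2
`total = count * 3` → total = 6
So total = 6

Answer: 6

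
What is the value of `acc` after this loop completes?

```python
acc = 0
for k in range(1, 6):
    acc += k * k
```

Sum of squares 1² to 5² = 55
`acc` takes the values: 0 → 1 → 5 → 14 → 30 → 55

Answer: 55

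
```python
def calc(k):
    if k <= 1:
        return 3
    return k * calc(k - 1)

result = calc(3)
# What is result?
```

calc(3) = 3 * 2 * 3 = 18

Answer: 18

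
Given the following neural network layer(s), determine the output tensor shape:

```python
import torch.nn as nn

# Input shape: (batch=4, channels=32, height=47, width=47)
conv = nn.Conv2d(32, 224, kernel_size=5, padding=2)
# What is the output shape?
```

Input: (4, 32, 47, 47) -> Output: (4, 224, 47, 47)

Answer: (4, 224, 47, 47)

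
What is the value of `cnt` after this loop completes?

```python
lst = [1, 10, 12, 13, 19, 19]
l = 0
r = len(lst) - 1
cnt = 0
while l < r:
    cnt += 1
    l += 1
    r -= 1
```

Iterations until pointers meet (list length 6)
`cnt` takes the values: 0 → 1 → 2 → 3

Answer: 3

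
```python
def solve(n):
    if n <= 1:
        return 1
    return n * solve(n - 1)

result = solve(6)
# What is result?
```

solve(6) = 6 * 5 * 4 * 3 * 2 * 1 = 720

Answer: 720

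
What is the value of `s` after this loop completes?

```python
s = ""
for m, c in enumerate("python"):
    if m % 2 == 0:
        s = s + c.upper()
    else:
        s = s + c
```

Uppercase even positions in 'python'
`s` takes the values: "" → "P" → "Py" → "PyT" → "PyTh" → "PyThO" → "PyThOn"

Answer: "PyThOn"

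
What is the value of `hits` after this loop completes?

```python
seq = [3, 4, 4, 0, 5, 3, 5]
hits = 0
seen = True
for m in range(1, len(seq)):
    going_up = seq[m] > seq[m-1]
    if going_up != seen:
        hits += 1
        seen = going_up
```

Count direction changes in [3, 4, 4, 0, 5, 3, 5]
`hits` takes the values: 0 → 1 → 2 → 3 → 4

Answer: 4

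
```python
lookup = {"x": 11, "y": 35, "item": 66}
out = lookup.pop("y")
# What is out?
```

Trace:
`lookup = {"x": 11, "y": 35, "item": 66}` → lookup = {'x': 11, 'y': 35, 'item': 66}
`out = lookup.pop("y")` → lookup = {'x': 11, 'item': 66}; out = 35
So out = 35

Answer: 35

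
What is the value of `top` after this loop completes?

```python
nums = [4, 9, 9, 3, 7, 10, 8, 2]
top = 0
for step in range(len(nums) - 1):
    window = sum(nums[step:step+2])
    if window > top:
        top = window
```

Max sum of 2-element window in [4, 9, 9, 3, 7, 10, 8, 2]
`top` takes the values: 0 → 13 → 18

Answer: 18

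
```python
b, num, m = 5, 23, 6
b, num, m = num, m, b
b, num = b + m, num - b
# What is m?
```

Trace:
`b, num, m = 5, 23, 6` → b = 5; num = 23; m = 6
`b, num, m = num, m, b` → b = 23; num = 6; m = 5
`b, num = b + m, num - b` → b = 28; num = -17
So m = 5

Answer: 5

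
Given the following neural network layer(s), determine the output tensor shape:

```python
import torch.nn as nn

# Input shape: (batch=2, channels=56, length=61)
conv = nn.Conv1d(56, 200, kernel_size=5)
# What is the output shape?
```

Input: (2, 56, 61) -> Output: (2, 200, 57)

Answer: (2, 200, 57)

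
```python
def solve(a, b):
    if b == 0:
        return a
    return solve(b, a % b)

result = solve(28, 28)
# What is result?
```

solve(28, 28) -> solve(28, 0) -> 28

Answer: 28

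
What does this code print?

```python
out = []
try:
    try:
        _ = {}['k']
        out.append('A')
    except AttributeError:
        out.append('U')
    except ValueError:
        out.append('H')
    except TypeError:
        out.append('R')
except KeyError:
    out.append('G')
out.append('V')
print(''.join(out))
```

Execution trace: 'G' (outer except KeyError) → 'V' (after the try/except). Output: GV

Answer: GV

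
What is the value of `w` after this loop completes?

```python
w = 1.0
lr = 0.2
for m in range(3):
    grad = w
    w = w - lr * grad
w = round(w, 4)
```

Gradient descent: w = 1.0 * (1 - 0.2)^3
`w` takes the values: 1.0 → 0.8 → 0.64 → 0.512

Answer: 0.512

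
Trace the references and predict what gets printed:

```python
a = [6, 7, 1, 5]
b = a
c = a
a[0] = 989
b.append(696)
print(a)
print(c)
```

Key concept: multiple aliases.
Step by step:
`a = [6, 7, 1, 5]` → a = [6, 7, 1, 5]
`b = a` → b = [6, 7, 1, 5] (same object as a)
`c = a` → c = [6, 7, 1, 5] (same object as a, b)
`a[0] = 989` → a = [989, 7, 1, 5] (same object as b, c); b = [989, 7, 1, 5] (same object as a, c); c = [989, 7, 1, 5] (same object as a, b)
`b.append(696)` → a = [989, 7, 1, 5, 696] (same object as b, c); b = [989, 7, 1, 5, 696] (same object as a, c); c = [989, 7, 1, 5, 696] (same object as a, b)
`print(a)` → prints [989, 7, 1, 5, 696]
`print(c)` → prints [989, 7, 1, 5, 696]

Answer:
[989, 7, 1, 5, 696]
[989, 7, 1, 5, 696]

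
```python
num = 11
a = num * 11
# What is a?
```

Trace:
`num = 11` → num = 11
`a = num * 11` → a = 121
So a = 121

Answer: 121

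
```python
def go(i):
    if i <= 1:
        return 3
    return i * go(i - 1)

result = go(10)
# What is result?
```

go(10) = 10 * 9 * 8 * 7 * 6 * 5 * 4 * 3 * 2 * 3 = 10886400

Answer: 10886400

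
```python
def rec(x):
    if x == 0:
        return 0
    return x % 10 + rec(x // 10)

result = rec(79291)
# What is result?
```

Sum of digits of 79291: 1 + 9 + 2 + 9 + 7 = 28

Answer: 28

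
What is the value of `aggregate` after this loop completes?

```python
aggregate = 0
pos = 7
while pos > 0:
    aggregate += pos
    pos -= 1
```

Sum 7 down to 1
`aggregate` takes the values: 0 → 7 → 13 → 18 → 22 → 25 → 27 → 28

Answer: 28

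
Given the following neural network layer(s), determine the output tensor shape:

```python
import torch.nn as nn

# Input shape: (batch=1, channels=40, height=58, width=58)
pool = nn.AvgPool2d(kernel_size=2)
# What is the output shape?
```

Input: (1, 40, 58, 58) -> Output: (1, 40, 29, 29)

Answer: (1, 40, 29, 29)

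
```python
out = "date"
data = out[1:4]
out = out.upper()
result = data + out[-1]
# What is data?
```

Trace:
`out = "date"` → out = 'date'
`data = out[1:4]` → data = 'ate'
`out = out.upper()` → out = 'DATE'
`result = data + out[-1]` → result = 'ateE'
So data = 'ate'

Answer: 'ate'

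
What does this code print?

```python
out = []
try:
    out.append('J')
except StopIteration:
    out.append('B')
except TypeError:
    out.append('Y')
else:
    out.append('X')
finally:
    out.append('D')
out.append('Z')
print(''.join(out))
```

Execution trace: 'J' (try body, no exception) → 'X' (else) → 'D' (finally) → 'Z' (after the try/except). Output: JXDZ

Answer: JXDZ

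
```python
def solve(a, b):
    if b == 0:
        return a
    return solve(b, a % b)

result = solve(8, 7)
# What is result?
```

solve(8, 7) -> solve(7, 1) -> solve(1, 0) -> 1

Answer: 1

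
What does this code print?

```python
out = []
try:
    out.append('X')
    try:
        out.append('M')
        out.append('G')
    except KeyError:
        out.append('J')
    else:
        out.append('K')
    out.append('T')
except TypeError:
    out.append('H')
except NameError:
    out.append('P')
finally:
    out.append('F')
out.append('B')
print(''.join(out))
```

Execution trace: 'X' (try body) → 'M' (inner try body) → 'G' (inner try body, no exception) → 'K' (inner else) → 'T' (try body, no exception) → 'F' (finally) → 'B' (after the try/except). Output: XMGKTFB

Answer: XMGKTFB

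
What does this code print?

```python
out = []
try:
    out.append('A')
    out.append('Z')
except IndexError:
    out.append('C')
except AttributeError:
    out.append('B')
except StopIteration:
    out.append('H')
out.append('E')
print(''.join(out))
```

Execution trace: 'A' (try body) → 'Z' (try body, no exception) → 'E' (after the try/except). Output: AZE

Answer: AZE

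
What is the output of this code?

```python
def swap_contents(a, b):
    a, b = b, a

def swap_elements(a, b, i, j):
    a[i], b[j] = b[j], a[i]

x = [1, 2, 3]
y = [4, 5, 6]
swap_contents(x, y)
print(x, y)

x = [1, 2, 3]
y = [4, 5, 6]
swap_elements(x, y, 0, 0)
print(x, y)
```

Key concept: parameter rebinding vs mutation.
Step by step:
`x = [1, 2, 3]` → x = [1, 2, 3]
`y = [4, 5, 6]` → y = [4, 5, 6]
`swap_contents(x, y)` → no visible change to tracked variables
`print(x, y)` → prints [1, 2, 3] [4, 5, 6]
`x = [1, 2, 3]` → x = [1, 2, 3]
`y = [4, 5, 6]` → y = [4, 5, 6]
`swap_elements(x, y, 0, 0)` → x = [4, 2, 3]; y = [1, 5, 6]
`print(x, y)` → prints [4, 2, 3] [1, 5, 6]

Answer:
[1, 2, 3] [4, 5, 6]
[4, 2, 3] [1, 5, 6]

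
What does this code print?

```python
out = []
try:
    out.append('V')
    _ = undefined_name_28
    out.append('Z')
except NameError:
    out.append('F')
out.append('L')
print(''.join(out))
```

Execution trace: 'V' (try body) → 'F' (except NameError) → 'L' (after the try/except). Output: VFL

Answer: VFL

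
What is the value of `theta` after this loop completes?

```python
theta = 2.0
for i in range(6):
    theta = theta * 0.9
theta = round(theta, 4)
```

Exponential decay: 2.0 * 0.9^6
`theta` takes the values: 2.0 → 1.8 → 1.62 → 1.458 → 1.3122 → 1.18098 → 1.062882 → 1.0629

Answer: 1.0629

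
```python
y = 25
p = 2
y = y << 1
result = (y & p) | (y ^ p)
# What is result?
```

Trace:
`y = 25` → y = 25
`p = 2` → p = 2
`y = y << 1` → y = 50
`result = (y & p) | (y ^ p)` → result = 50
So result = 50

Answer: 50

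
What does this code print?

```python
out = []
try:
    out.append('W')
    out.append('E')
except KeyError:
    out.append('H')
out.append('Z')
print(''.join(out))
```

Execution trace: 'W' (try body) → 'E' (try body, no exception) → 'Z' (after the try/except). Output: WEZ

Answer: WEZ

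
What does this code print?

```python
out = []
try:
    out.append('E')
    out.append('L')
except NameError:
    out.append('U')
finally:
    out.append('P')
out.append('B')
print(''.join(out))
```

Execution trace: 'E' (try body) → 'L' (try body, no exception) → 'P' (finally) → 'B' (after the try/except). Output: ELPB

Answer: ELPB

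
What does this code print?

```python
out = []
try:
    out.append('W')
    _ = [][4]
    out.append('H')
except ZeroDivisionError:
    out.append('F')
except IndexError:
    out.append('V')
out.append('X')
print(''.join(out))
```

Execution trace: 'W' (try body) → 'V' (except IndexError) → 'X' (after the try/except). Output: WVX

Answer: WVX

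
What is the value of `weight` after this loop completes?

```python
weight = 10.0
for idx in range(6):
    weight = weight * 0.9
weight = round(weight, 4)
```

Exponential decay: 10.0 * 0.9^6
`weight` takes the values: 10.0 → 9.0 → 8.1 → 7.29 → 6.561 → 5.9049 → 5.31441 → 5.3144

Answer: 5.3144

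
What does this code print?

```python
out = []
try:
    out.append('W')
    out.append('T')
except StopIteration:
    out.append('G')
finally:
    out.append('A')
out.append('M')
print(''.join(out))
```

Execution trace: 'W' (try body) → 'T' (try body, no exception) → 'A' (finally) → 'M' (after the try/except). Output: WTAM

Answer: WTAM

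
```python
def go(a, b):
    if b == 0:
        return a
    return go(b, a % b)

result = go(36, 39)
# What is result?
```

go(36, 39) -> go(39, 36) -> go(36, 3) -> go(3, 0) -> 3

Answer: 3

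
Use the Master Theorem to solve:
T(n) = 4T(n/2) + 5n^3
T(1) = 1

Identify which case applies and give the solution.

a=4, b=2, f(n)=5n^3. log_2(4) = 2. Since c=3 > 2 and the regularity condition holds (4(n/2)^3 = (4/2^3)n^3 with 4/2^3 < 1), Case 3 applies: T(n) = Θ(f(n)) = O(n^3).

Answer: O(n^3) - Case 3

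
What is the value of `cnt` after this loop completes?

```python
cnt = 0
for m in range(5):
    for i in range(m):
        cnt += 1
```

Triangle number: 0+1+2+...+4
`cnt` takes the values: 0 → 1 → 2 → 3 → 4 → 5 → 6 → 7 → 8 → 9 → 10

Answer: 10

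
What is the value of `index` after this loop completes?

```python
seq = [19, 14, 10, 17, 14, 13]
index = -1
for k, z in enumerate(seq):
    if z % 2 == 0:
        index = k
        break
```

First even number index in [19, 14, 10, 17, 14, 13]
`index` takes the values: -1 → 1

Answer: 1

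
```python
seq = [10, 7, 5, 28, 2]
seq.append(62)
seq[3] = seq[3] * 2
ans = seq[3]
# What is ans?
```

Trace:
`seq = [10, 7, 5, 28, 2]` → seq = [10, 7, 5, 28, 2]
`seq.append(62)` → seq = [10, 7, 5, 28, 2, 62]
`seq[3] = seq[3] * 2` → seq = [10, 7, 5, 56, 2, 62]
`ans = seq[3]` → ans = 56
So ans = 56

Answer: 56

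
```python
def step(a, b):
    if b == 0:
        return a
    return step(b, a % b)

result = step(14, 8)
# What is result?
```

step(14, 8) -> step(8, 6) -> step(6, 2) -> step(2, 0) -> 2

Answer: 2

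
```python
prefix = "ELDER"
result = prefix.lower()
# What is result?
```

Trace:
`prefix = "ELDER"` → prefix = 'ELDER'
`result = prefix.lower()` → result = 'elder'
So result = 'elder'

Answer: 'elder'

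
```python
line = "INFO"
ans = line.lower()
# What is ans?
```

Trace:
`line = "INFO"` → line = 'INFO'
`ans = line.lower()` → ans = 'info'
So ans = 'info'

Answer: 'info'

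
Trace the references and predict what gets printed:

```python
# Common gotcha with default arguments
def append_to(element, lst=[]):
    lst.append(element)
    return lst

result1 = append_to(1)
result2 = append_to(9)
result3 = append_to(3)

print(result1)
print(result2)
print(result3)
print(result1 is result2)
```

Key concept: mutable default argument gotcha.
Step by step:
`result1 = append_to(1)` → result1 = [1]
`result2 = append_to(9)` → result1 = [1, 9] (same object as result2); result2 = [1, 9] (same object as result1)
`result3 = append_to(3)` → result1 = [1, 9, 3] (same object as result2, result3); result2 = [1, 9, 3] (same object as result1, result3); result3 = [1, 9, 3] (same object as result1, result2)
`print(result1)` → prints [1, 9, 3]
`print(result2)` → prints [1, 9, 3]
`print(result3)` → prints [1, 9, 3]
`print(result1 is result2)` → prints True

Answer:
[1, 9, 3]
[1, 9, 3]
[1, 9, 3]
True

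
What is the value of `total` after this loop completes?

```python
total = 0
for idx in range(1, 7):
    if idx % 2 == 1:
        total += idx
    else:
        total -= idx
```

Add odd, subtract even
`total` takes the values: 0 → 1 → -1 → 2 → -2 → 3 → -3

Answer: -3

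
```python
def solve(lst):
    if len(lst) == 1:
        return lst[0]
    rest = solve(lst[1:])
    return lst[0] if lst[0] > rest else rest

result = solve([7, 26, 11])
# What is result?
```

Recursive max over [7, 26, 11] = 26

Answer: 26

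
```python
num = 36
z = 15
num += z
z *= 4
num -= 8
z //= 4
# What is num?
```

Trace:
`num = 36` → num = 36
`z = 15` → z = 15
`num += z` → num = 51
`z *= 4` → z = 60
`num -= 8` → num = 43
`z //= 4` → z = 15
So num = 43

Answer: 43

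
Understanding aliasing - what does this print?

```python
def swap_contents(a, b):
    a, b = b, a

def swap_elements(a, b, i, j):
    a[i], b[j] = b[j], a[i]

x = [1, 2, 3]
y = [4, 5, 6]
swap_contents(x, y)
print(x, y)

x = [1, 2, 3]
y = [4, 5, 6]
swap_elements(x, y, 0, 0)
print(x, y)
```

Key concept: parameter rebinding vs mutation.
Step by step:
`x = [1, 2, 3]` → x = [1, 2, 3]
`y = [4, 5, 6]` → y = [4, 5, 6]
`swap_contents(x, y)` → no visible change to tracked variables
`print(x, y)` → prints [1, 2, 3] [4, 5, 6]
`x = [1, 2, 3]` → x = [1, 2, 3]
`y = [4, 5, 6]` → y = [4, 5, 6]
`swap_elements(x, y, 0, 0)` → x = [4, 2, 3]; y = [1, 5, 6]
`print(x, y)` → prints [4, 2, 3] [1, 5, 6]

Answer:
[1, 2, 3] [4, 5, 6]
[4, 2, 3] [1, 5, 6]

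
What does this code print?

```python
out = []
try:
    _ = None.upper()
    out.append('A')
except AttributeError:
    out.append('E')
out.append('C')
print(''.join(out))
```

Execution trace: 'E' (except AttributeError) → 'C' (after the try/except). Output: EC

Answer: EC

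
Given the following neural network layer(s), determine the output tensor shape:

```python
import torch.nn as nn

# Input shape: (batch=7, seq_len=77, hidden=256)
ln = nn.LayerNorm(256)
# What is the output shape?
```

Input: (7, 77, 256) -> Output: (7, 77, 256)

Answer: (7, 77, 256)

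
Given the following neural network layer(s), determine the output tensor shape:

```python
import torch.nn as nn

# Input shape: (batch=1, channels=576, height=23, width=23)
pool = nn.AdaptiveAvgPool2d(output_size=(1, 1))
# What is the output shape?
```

Input: (1, 576, 23, 23) -> Output: (1, 576, 1, 1)

Answer: (1, 576, 1, 1)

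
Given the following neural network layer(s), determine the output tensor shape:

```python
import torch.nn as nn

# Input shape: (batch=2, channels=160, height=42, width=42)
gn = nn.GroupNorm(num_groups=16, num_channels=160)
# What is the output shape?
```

Input: (2, 160, 42, 42) -> Output: (2, 160, 42, 42)

Answer: (2, 160, 42, 42)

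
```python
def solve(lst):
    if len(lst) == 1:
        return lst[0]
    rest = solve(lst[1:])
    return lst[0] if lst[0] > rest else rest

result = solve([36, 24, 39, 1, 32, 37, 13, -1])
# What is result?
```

Recursive max over [36, 24, 39, 1, 32, 37, 13, -1] = 39

Answer: 39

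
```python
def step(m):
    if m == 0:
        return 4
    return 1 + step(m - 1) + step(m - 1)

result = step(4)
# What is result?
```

step(m) = 1 + 2·step(m-1), step(0)=4. Closed form: (4+1)·2^4 - 1 = 79.

Answer: 79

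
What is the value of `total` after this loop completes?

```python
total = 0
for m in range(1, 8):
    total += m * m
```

Sum of squares 1² to 7² = 140
`total` takes the values: 0 → 1 → 5 → 14 → 30 → 55 → 91 → 140

Answer: 140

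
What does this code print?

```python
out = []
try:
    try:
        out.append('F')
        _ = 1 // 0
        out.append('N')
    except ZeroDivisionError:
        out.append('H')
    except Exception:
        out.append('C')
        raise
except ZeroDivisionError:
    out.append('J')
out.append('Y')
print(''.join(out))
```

Execution trace: 'F' (inner try body) → 'H' (inner except ZeroDivisionError) → 'Y' (after the try/except). Output: FHY

Answer: FHY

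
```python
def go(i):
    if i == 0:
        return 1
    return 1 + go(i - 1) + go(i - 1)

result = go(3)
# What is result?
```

go(i) = 1 + 2·go(i-1), go(0)=1. Closed form: (1+1)·2^3 - 1 = 15.

Answer: 15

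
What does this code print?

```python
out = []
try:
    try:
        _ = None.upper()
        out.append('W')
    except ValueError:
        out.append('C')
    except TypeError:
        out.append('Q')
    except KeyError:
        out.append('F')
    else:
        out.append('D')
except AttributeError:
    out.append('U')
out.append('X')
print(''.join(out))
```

Execution trace: 'U' (outer except AttributeError) → 'X' (after the try/except). Output: UX

Answer: UX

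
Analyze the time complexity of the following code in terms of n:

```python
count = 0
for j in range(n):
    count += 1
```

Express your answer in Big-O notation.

Each loop level contributes: n. Multiplying the contributions gives O(n).

Answer: O(n)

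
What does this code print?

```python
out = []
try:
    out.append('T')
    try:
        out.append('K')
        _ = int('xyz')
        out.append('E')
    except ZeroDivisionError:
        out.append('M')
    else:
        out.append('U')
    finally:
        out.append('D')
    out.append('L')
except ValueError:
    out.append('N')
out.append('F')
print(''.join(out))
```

Execution trace: 'T' (try body) → 'K' (inner try body) → 'D' (inner finally) → 'N' (except ValueError) → 'F' (after the try/except). Output: TKDNF

Answer: TKDNF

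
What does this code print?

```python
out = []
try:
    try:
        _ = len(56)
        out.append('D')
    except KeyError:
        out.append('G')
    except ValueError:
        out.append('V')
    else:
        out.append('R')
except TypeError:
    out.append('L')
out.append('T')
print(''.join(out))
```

Execution trace: 'L' (outer except TypeError) → 'T' (after the try/except). Output: LT

Answer: LT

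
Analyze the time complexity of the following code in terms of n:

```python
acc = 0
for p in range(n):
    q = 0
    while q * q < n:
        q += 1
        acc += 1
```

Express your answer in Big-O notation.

Each loop level contributes: n × √n. Multiplying the contributions gives O(n√n).

Answer: O(n√n)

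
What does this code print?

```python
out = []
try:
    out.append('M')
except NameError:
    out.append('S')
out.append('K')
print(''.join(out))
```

Execution trace: 'M' (try body, no exception) → 'K' (after the try/except). Output: MK

Answer: MK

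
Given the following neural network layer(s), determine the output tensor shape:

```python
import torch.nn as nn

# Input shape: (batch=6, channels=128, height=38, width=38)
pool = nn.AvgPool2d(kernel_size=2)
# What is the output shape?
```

Input: (6, 128, 38, 38) -> Output: (6, 128, 19, 19)

Answer: (6, 128, 19, 19)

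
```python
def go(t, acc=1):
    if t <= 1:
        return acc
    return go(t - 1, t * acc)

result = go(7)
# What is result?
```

Accumulator trace (n, acc): (7, 1) -> (6, 7) -> (5, 42) -> (4, 210) -> (3, 840) -> (2, 2520) -> (1, 5040) -> return 5040

Answer: 5040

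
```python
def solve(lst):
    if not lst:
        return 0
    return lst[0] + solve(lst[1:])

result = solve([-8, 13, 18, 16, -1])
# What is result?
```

(-8) + 13 + 18 + 16 + (-1) + 0 = 38

Answer: 38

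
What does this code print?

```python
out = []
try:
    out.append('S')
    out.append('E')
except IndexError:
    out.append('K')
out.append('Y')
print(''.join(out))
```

Execution trace: 'S' (try body) → 'E' (try body, no exception) → 'Y' (after the try/except). Output: SEY

Answer: SEY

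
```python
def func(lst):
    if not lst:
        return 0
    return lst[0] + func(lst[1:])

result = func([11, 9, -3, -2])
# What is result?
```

11 + 9 + (-3) + (-2) + 0 = 15

Answer: 15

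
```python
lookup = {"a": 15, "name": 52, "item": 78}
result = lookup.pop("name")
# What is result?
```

Trace:
`lookup = {"a": 15, "name": 52, "item": 78}` → lookup = {'a': 15, 'name': 52, 'item': 78}
`result = lookup.pop("name")` → lookup = {'a': 15, 'item': 78}; result = 52
So result = 52

Answer: 52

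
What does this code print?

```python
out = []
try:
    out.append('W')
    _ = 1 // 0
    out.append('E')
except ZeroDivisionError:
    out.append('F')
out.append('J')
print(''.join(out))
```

Execution trace: 'W' (try body) → 'F' (except ZeroDivisionError) → 'J' (after the try/except). Output: WFJ

Answer: WFJ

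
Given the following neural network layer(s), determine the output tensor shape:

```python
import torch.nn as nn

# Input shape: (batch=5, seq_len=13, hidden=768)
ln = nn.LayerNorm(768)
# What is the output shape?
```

Input: (5, 13, 768) -> Output: (5, 13, 768)

Answer: (5, 13, 768)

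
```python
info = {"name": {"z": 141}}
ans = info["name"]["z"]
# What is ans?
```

Trace:
`info = {"name": {"z": 141}}` → info = {'name': {'z': 141}}
`ans = info["name"]["z"]` → ans = 141
So ans = 141

Answer: 141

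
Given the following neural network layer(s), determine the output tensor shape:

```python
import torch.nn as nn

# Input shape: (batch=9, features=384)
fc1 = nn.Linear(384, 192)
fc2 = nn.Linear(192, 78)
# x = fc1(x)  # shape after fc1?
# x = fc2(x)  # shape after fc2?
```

Input: (9, 384) -> after fc1: (9, 192) -> Output: (9, 78)

Answer: (9, 78)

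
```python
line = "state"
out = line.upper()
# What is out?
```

Trace:
`line = "state"` → line = 'state'
`out = line.upper()` → out = 'STATE'
So out = 'STATE'

Answer: 'STATE'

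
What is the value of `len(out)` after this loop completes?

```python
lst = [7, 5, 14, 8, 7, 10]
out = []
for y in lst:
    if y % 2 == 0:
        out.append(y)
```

Count even numbers in [7, 5, 14, 8, 7, 10]
`out` takes the values: [] → [14] → [14, 8] → [14, 8, 10]
So `len(out)` = 3

Answer: 3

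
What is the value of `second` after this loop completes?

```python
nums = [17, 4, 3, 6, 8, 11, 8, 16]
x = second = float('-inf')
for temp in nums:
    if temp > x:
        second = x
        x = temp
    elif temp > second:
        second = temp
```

Second largest (with repeats) in [17, 4, 3, 6, 8, 11, 8, 16]
`second` takes the values: -inf → 4 → 6 → 8 → 11 → 16

Answer: 16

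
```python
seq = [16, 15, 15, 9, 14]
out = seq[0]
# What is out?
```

Trace:
`seq = [16, 15, 15, 9, 14]` → seq = [16, 15, 15, 9, 14]
`out = seq[0]` → out = 16
So out = 16

Answer: 16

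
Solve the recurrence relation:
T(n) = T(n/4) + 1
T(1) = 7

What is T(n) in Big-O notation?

Each step divides n by 4 and adds 1. After log_4(n) steps we reach T(1)=7. So T(n) = 1·log_4(n) + 7 = O(log n).

Answer: O(log n)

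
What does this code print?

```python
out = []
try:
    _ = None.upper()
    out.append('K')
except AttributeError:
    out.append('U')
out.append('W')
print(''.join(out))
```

Execution trace: 'U' (except AttributeError) → 'W' (after the try/except). Output: UW

Answer: UW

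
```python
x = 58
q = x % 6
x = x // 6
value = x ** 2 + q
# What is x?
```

Trace:
`x = 58` → x = 58
`q = x % 6` → q = 4
`x = x // 6` → x = 9
`value = x ** 2 + q` → value = 85
So x = 9

Answer: 9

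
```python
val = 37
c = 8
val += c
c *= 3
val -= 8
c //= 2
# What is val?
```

Trace:
`val = 37` → val = 37
`c = 8` → c = 8
`val += c` → val = 45
`c *= 3` → c = 24
`val -= 8` → val = 37
`c //= 2` → c = 12
So val = 37

Answer: 37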